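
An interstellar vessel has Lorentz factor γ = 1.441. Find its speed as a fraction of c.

From γ = 1/√(1 - v²/c²):
1/γ² = 1/1.441² = 0.4816
v²/c² = 1 - 0.4816 = 0.5184
v/c = √(0.5184) = 0.7200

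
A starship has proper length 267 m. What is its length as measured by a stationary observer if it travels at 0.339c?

Proper length L₀ = 267 m
γ = 1/√(1 - 0.339²) = 1.063
L = L₀/γ = 267/1.063 = 251.2 m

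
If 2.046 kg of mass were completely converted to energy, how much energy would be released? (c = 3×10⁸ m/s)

Using E = mc²:
c² = (3×10⁸)² = 9×10¹⁶ m²/s²
E = 2.046 × 9×10¹⁶ = 1.841×10¹⁷ J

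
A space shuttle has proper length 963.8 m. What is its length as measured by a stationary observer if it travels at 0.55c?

Proper length L₀ = 963.8 m
γ = 1/√(1 - 0.55²) = 1.1974
L = L₀/γ = 963.8/1.1974 = 804.9 m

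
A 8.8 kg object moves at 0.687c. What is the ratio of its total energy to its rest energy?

E = γmc², E₀ = mc²
E/E₀ = γ = 1/√(1 - 0.687²) = 1.376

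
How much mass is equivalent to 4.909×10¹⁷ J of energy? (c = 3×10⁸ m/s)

From E = mc², we get m = E/c²
c² = (3×10⁸)² = 9×10¹⁶ m²/s²
m = 4.909×10¹⁷ / 9×10¹⁶ = 5.454 kg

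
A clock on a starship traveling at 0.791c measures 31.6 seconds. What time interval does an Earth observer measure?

Proper time Δt₀ = 31.6 seconds
γ = 1/√(1 - 0.791²) = 1.6345
Δt = γΔt₀ = 1.6345 × 31.6 = 51.65 seconds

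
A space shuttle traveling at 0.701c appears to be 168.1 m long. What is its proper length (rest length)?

Contracted length L = 168.1 m
γ = 1/√(1 - 0.701²) = 1.402
L₀ = γL = 1.402 × 168.1 = 235.7 m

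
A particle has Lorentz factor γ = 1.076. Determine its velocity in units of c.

From γ = 1/√(1 - v²/c²):
1/γ² = 1/1.076² = 0.8637
v²/c² = 1 - 0.8637 = 0.1363
v/c = √(0.1363) = 0.3692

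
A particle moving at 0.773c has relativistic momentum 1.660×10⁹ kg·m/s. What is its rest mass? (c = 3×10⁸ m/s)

γ = 1/√(1 - 0.773²) = 1.5763
v = 0.773 × 3×10⁸ = 2.319×10⁸ m/s
m = p/(γv) = 1.660×10⁹/(1.5763 × 2.319×10⁸) = 4.541 kg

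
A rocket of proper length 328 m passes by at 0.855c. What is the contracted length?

Proper length L₀ = 328 m
γ = 1/√(1 - 0.855²) = 1.928
L = L₀/γ = 328/1.928 = 170.1 m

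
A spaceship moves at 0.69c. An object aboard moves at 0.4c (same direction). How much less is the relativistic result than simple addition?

Classical: u' + v = 0.4 + 0.69 = 1.09c
Relativistic: u = (0.4 + 0.69)/(1 + 0.276) = 1.09/1.276 = 0.8542c
Difference: 1.09 - 0.8542 = 0.2358c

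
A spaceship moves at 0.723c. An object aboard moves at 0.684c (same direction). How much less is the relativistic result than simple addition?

Classical: u' + v = 0.684 + 0.723 = 1.407c
Relativistic: u = (0.684 + 0.723)/(1 + 0.494532) = 1.407/1.494532 = 0.9414c
Difference: 1.407 - 0.9414 = 0.4656c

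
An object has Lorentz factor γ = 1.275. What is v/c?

From γ = 1/√(1 - v²/c²):
1/γ² = 1/1.275² = 0.6151
v²/c² = 1 - 0.6151 = 0.3849
v/c = √(0.3849) = 0.6204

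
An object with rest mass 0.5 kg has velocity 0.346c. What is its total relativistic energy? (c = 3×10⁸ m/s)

γ = 1/√(1 - 0.346²) = 1.0658
mc² = 0.5 × (3×10⁸)² = 4.500×10¹⁶ J
E = γmc² = 1.0658 × 4.500×10¹⁶ = 4.796×10¹⁶ J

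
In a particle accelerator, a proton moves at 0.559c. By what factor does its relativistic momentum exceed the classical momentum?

p_rel = γmv, p_class = mv
Ratio = γ = 1/√(1 - 0.559²)
= 1/√(0.687519) = 1.206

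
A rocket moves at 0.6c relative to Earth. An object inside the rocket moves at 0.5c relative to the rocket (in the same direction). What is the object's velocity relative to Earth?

u = (u' + v)/(1 + u'v/c²)
Numerator: 0.5 + 0.6 = 1.1
Denominator: 1 + 0.3 = 1.3
u = 1.1/1.3 = 0.8462c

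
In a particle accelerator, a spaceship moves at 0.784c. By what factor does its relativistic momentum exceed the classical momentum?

p_rel = γmv, p_class = mv
Ratio = γ = 1/√(1 - 0.784²)
= 1/√(0.385344) = 1.611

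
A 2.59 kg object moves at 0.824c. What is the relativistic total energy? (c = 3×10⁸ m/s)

γ = 1/√(1 - 0.824²) = 1.765
mc² = 2.59 × (3×10⁸)² = 2.331×10¹⁷ J
E = γmc² = 1.765 × 2.331×10¹⁷ = 4.114×10¹⁷ J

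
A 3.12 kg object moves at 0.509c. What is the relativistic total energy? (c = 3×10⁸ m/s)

γ = 1/√(1 - 0.509²) = 1.1618
mc² = 3.12 × (3×10⁸)² = 2.808×10¹⁷ J
E = γmc² = 1.1618 × 2.808×10¹⁷ = 3.262×10¹⁷ J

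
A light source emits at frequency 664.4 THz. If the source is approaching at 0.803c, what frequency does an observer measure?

β = v/c = 0.803
(1+β)/(1-β) = 1.803/0.197 = 9.152
Doppler factor = √(9.152) = 3.025
f_obs = 664.4 × 3.025 = 2010 THz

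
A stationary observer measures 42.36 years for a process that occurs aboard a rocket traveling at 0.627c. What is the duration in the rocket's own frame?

Dilated time Δt = 42.36 years
γ = 1/√(1 - 0.627²) = 1.2837
Δt₀ = Δt/γ = 42.36/1.2837 = 33.00 years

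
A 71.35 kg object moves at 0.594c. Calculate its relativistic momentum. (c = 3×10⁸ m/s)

γ = 1/√(1 - 0.594²) = 1.2431
v = 0.594 × 3×10⁸ = 1.782×10⁸ m/s
p = γmv = 1.2431 × 71.35 × 1.782×10⁸ = 1.581×10¹⁰ kg·m/s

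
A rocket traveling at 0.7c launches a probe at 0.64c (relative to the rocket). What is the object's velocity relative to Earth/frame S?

u = (u' + v)/(1 + u'v/c²)
Numerator: 0.64 + 0.7 = 1.34
Denominator: 1 + 0.448 = 1.448
u = 1.34/1.448 = 0.9254c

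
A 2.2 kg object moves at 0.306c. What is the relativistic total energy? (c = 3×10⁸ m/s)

γ = 1/√(1 - 0.306²) = 1.0504
mc² = 2.2 × (3×10⁸)² = 1.980×10¹⁷ J
E = γmc² = 1.0504 × 1.980×10¹⁷ = 2.080×10¹⁷ J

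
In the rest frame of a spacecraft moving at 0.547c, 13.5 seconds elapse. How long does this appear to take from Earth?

Proper time Δt₀ = 13.5 seconds
γ = 1/√(1 - 0.547²) = 1.195
Δt = γΔt₀ = 1.195 × 13.5 = 16.13 seconds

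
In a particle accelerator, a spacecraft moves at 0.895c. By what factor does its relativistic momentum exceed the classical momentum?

p_rel = γmv, p_class = mv
Ratio = γ = 1/√(1 - 0.895²)
= 1/√(0.198975) = 2.242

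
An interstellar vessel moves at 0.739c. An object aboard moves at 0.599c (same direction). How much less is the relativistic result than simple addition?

Classical: u' + v = 0.599 + 0.739 = 1.338c
Relativistic: u = (0.599 + 0.739)/(1 + 0.442661) = 1.338/1.442661 = 0.9275c
Difference: 1.338 - 0.9275 = 0.4105c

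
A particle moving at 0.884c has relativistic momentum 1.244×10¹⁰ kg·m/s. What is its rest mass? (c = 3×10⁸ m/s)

γ = 1/√(1 - 0.884²) = 2.139
v = 0.884 × 3×10⁸ = 2.652×10⁸ m/s
m = p/(γv) = 1.244×10¹⁰/(2.139 × 2.652×10⁸) = 21.93 kg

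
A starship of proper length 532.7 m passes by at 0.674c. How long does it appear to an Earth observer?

Proper length L₀ = 532.7 m
γ = 1/√(1 - 0.674²) = 1.3537
L = L₀/γ = 532.7/1.3537 = 393.5 m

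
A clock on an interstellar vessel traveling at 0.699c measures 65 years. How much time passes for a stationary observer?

Proper time Δt₀ = 65 years
γ = 1/√(1 - 0.699²) = 1.39836
Δt = γΔt₀ = 1.39836 × 65 = 90.89 years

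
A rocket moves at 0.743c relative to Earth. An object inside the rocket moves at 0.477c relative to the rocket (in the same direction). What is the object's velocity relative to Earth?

u = (u' + v)/(1 + u'v/c²)
Numerator: 0.477 + 0.743 = 1.22
Denominator: 1 + 0.354411 = 1.354411
u = 1.22/1.354411 = 0.9008c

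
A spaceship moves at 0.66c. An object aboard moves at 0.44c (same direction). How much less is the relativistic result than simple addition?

Classical: u' + v = 0.44 + 0.66 = 1.1c
Relativistic: u = (0.44 + 0.66)/(1 + 0.2904) = 1.1/1.2904 = 0.8524c
Difference: 1.1 - 0.8524 = 0.2476c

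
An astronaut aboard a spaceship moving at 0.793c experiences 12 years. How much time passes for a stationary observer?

Proper time Δt₀ = 12 years
γ = 1/√(1 - 0.793²) = 1.6414
Δt = γΔt₀ = 1.6414 × 12 = 19.70 years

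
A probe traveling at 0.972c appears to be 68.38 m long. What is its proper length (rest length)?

Contracted length L = 68.38 m
γ = 1/√(1 - 0.972²) = 4.256
L₀ = γL = 4.256 × 68.38 = 291.0 m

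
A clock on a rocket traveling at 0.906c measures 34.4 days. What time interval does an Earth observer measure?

Proper time Δt₀ = 34.4 days
γ = 1/√(1 - 0.906²) = 2.3625
Δt = γΔt₀ = 2.3625 × 34.4 = 81.27 days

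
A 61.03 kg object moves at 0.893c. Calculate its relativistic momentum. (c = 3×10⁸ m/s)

γ = 1/√(1 - 0.893²) = 2.222
v = 0.893 × 3×10⁸ = 2.679×10⁸ m/s
p = γmv = 2.222 × 61.03 × 2.679×10⁸ = 3.633×10¹⁰ kg·m/s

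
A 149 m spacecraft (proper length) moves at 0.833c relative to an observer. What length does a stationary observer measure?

Proper length L₀ = 149 m
γ = 1/√(1 - 0.833²) = 1.8074
L = L₀/γ = 149/1.8074 = 82.44 m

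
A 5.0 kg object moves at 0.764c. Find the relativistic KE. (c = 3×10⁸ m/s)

γ = 1/√(1 - 0.764²) = 1.54987
γ - 1 = 0.54987
KE = (γ-1)mc² = 0.54987 × 5.0 × (3×10⁸)² = 2.474×10¹⁷ J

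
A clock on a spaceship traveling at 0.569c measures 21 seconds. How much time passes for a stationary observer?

Proper time Δt₀ = 21 seconds
γ = 1/√(1 - 0.569²) = 1.216
Δt = γΔt₀ = 1.216 × 21 = 25.54 seconds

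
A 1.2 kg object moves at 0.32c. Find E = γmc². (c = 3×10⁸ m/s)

γ = 1/√(1 - 0.32²) = 1.056
mc² = 1.2 × (3×10⁸)² = 1.080×10¹⁷ J
E = γmc² = 1.056 × 1.080×10¹⁷ = 1.140×10¹⁷ J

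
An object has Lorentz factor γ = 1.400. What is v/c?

From γ = 1/√(1 - v²/c²):
1/γ² = 1/1.400² = 0.5102
v²/c² = 1 - 0.5102 = 0.4898
v/c = √(0.4898) = 0.6999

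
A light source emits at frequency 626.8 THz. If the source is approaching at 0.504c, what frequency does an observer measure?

β = v/c = 0.504
(1+β)/(1-β) = 1.504/0.496 = 3.032
Doppler factor = √(3.032) = 1.741
f_obs = 626.8 × 1.741 = 1091 THz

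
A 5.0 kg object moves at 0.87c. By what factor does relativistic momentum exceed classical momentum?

p_rel = γmv, p_class = mv
Ratio = γ = 1/√(1 - 0.87²) = 2.028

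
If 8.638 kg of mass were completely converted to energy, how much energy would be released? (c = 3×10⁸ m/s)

Using E = mc²:
c² = (3×10⁸)² = 9×10¹⁶ m²/s²
E = 8.638 × 9×10¹⁶ = 7.774×10¹⁷ J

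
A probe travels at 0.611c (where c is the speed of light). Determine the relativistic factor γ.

v/c = 0.611, so (v/c)² = 0.373321
1 - (v/c)² = 0.626679
γ = 1/√(0.626679) = 1.263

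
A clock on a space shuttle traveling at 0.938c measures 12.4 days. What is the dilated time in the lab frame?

Proper time Δt₀ = 12.4 days
γ = 1/√(1 - 0.938²) = 2.885
Δt = γΔt₀ = 2.885 × 12.4 = 35.77 days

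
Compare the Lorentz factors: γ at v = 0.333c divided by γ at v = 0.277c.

γ₁ = 1/√(1 - 0.333²) = 1.061
γ₂ = 1/√(1 - 0.277²) = 1.041
γ₁/γ₂ = 1.061/1.041 = 1.019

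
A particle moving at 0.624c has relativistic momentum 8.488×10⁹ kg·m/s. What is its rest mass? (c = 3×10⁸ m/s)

γ = 1/√(1 - 0.624²) = 1.2797
v = 0.624 × 3×10⁸ = 1.872×10⁸ m/s
m = p/(γv) = 8.488×10⁹/(1.2797 × 1.872×10⁸) = 35.43 kg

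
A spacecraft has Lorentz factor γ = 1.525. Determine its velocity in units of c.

From γ = 1/√(1 - v²/c²):
1/γ² = 1/1.525² = 0.4300
v²/c² = 1 - 0.4300 = 0.5700
v/c = √(0.5700) = 0.7550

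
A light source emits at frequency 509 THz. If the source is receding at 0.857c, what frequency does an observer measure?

β = v/c = 0.857
(1-β)/(1+β) = 0.143/1.857 = 0.07701
Doppler factor = √(0.07701) = 0.2775
f_obs = 509 × 0.2775 = 141.2 THz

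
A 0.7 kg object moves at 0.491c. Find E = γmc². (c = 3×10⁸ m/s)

γ = 1/√(1 - 0.491²) = 1.148
mc² = 0.7 × (3×10⁸)² = 6.300×10¹⁶ J
E = γmc² = 1.148 × 6.300×10¹⁶ = 7.232×10¹⁶ J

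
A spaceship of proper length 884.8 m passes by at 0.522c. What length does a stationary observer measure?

Proper length L₀ = 884.8 m
γ = 1/√(1 - 0.522²) = 1.1724
L = L₀/γ = 884.8/1.1724 = 754.7 m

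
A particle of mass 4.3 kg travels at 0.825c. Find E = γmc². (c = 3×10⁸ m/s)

γ = 1/√(1 - 0.825²) = 1.7695
mc² = 4.3 × (3×10⁸)² = 3.870×10¹⁷ J
E = γmc² = 1.7695 × 3.870×10¹⁷ = 6.848×10¹⁷ J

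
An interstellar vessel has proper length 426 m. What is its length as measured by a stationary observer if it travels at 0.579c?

Proper length L₀ = 426 m
γ = 1/√(1 - 0.579²) = 1.2265
L = L₀/γ = 426/1.2265 = 347.3 m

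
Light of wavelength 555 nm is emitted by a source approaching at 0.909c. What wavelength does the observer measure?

β = 0.909
Wavelength Doppler factor = √(0.091/1.909) = √(0.04767) = 0.2183
λ_obs = 555 × 0.2183 = 121.2 nm (blueshift)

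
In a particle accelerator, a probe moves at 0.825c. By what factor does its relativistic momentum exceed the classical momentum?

p_rel = γmv, p_class = mv
Ratio = γ = 1/√(1 - 0.825²)
= 1/√(0.319375) = 1.769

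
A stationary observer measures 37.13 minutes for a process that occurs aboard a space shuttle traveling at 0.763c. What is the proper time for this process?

Dilated time Δt = 37.13 minutes
γ = 1/√(1 - 0.763²) = 1.547
Δt₀ = Δt/γ = 37.13/1.547 = 24.00 minutes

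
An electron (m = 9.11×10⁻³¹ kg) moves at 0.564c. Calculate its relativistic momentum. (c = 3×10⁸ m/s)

γ = 1/√(1 - 0.564²) = 1.211
v = 0.564 × 3×10⁸ = 1.692×10⁸ m/s
p = γmv = 1.211 × 9.11×10⁻³¹ × 1.692×10⁸ = 1.867×10⁻²² kg·m/s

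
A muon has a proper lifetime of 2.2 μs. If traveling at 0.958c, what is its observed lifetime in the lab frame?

Proper lifetime τ₀ = 2.2 μs
γ = 1/√(1 - 0.958²) = 3.4871
τ = γτ₀ = 3.4871 × 2.2 μs = 7.672 μs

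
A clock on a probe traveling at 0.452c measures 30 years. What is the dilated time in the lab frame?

Proper time Δt₀ = 30 years
γ = 1/√(1 - 0.452²) = 1.121
Δt = γΔt₀ = 1.121 × 30 = 33.63 years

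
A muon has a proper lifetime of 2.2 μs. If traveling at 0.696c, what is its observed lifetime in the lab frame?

Proper lifetime τ₀ = 2.2 μs
γ = 1/√(1 - 0.696²) = 1.3927
τ = γτ₀ = 1.3927 × 2.2 μs = 3.064 μs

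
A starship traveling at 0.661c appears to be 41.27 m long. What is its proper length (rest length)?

Contracted length L = 41.27 m
γ = 1/√(1 - 0.661²) = 1.3326
L₀ = γL = 1.3326 × 41.27 = 55.00 m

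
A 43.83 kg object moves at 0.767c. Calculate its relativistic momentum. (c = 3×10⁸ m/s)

γ = 1/√(1 - 0.767²) = 1.5585
v = 0.767 × 3×10⁸ = 2.301×10⁸ m/s
p = γmv = 1.5585 × 43.83 × 2.301×10⁸ = 1.572×10¹⁰ kg·m/s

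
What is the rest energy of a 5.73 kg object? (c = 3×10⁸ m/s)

c² = (3×10⁸)² = 9.000×10¹⁶ m²/s²
E₀ = mc² = 5.73 × 9.000×10¹⁶ = 5.157×10¹⁷ J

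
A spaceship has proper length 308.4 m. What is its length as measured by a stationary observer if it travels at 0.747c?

Proper length L₀ = 308.4 m
γ = 1/√(1 - 0.747²) = 1.5042
L = L₀/γ = 308.4/1.5042 = 205.0 m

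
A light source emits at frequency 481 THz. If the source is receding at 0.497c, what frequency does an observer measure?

β = v/c = 0.497
(1-β)/(1+β) = 0.503/1.497 = 0.3360
Doppler factor = √(0.3360) = 0.5797
f_obs = 481 × 0.5797 = 278.8 THz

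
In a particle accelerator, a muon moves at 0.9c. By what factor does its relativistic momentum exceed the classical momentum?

p_rel = γmv, p_class = mv
Ratio = γ = 1/√(1 - 0.9²)
= 1/√(0.19) = 2.294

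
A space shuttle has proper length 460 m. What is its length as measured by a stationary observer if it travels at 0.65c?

Proper length L₀ = 460 m
γ = 1/√(1 - 0.65²) = 1.3159
L = L₀/γ = 460/1.3159 = 349.6 m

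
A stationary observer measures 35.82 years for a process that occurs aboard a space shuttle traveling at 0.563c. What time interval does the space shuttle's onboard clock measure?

Dilated time Δt = 35.82 years
γ = 1/√(1 - 0.563²) = 1.210
Δt₀ = Δt/γ = 35.82/1.210 = 29.60 years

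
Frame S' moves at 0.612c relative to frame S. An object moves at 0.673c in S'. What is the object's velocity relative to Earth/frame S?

u = (u' + v)/(1 + u'v/c²)
Numerator: 0.673 + 0.612 = 1.285
Denominator: 1 + 0.411876 = 1.411876
u = 1.285/1.411876 = 0.9101c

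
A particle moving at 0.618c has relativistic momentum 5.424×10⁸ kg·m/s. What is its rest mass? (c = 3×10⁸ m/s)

γ = 1/√(1 - 0.618²) = 1.272
v = 0.618 × 3×10⁸ = 1.854×10⁸ m/s
m = p/(γv) = 5.424×10⁸/(1.272 × 1.854×10⁸) = 2.300 kg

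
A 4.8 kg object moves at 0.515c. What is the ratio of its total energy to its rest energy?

E = γmc², E₀ = mc²
E/E₀ = γ = 1/√(1 - 0.515²) = 1.167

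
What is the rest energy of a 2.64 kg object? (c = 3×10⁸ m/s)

c² = (3×10⁸)² = 9.000×10¹⁶ m²/s²
E₀ = mc² = 2.64 × 9.000×10¹⁶ = 2.376×10¹⁷ J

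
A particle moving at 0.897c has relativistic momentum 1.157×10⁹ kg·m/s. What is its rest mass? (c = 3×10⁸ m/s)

γ = 1/√(1 - 0.897²) = 2.262
v = 0.897 × 3×10⁸ = 2.691×10⁸ m/s
m = p/(γv) = 1.157×10⁹/(2.262 × 2.691×10⁸) = 1.901 kg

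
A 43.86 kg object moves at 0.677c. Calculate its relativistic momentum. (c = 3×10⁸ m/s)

γ = 1/√(1 - 0.677²) = 1.3587
v = 0.677 × 3×10⁸ = 2.031×10⁸ m/s
p = γmv = 1.3587 × 43.86 × 2.031×10⁸ = 1.210×10¹⁰ kg·m/s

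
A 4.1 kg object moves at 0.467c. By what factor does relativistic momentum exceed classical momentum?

p_rel = γmv, p_class = mv
Ratio = γ = 1/√(1 - 0.467²) = 1.131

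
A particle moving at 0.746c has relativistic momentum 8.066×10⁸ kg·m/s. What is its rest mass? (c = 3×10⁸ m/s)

γ = 1/√(1 - 0.746²) = 1.502
v = 0.746 × 3×10⁸ = 2.238×10⁸ m/s
m = p/(γv) = 8.066×10⁸/(1.502 × 2.238×10⁸) = 2.400 kg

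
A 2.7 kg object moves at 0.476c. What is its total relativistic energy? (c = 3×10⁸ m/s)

γ = 1/√(1 - 0.476²) = 1.137
mc² = 2.7 × (3×10⁸)² = 2.430×10¹⁷ J
E = γmc² = 1.137 × 2.430×10¹⁷ = 2.763×10¹⁷ J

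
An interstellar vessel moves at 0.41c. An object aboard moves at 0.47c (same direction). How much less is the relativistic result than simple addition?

Classical: u' + v = 0.47 + 0.41 = 0.88c
Relativistic: u = (0.47 + 0.41)/(1 + 0.1927) = 0.88/1.1927 = 0.7378c
Difference: 0.88 - 0.7378 = 0.1422c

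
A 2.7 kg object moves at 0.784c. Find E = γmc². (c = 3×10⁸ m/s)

γ = 1/√(1 - 0.784²) = 1.611
mc² = 2.7 × (3×10⁸)² = 2.430×10¹⁷ J
E = γmc² = 1.611 × 2.430×10¹⁷ = 3.915×10¹⁷ J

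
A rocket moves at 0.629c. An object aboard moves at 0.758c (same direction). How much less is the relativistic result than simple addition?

Classical: u' + v = 0.758 + 0.629 = 1.387c
Relativistic: u = (0.758 + 0.629)/(1 + 0.476782) = 1.387/1.476782 = 0.9392c
Difference: 1.387 - 0.9392 = 0.4478c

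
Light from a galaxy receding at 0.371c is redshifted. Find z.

β = 0.371
(1+β)/(1-β) = 1.371/0.629 = 2.1797
√(2.1797) = 1.4764
z = 1.4764 - 1 = 0.4764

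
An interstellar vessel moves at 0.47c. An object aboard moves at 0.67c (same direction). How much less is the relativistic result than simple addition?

Classical: u' + v = 0.67 + 0.47 = 1.14c
Relativistic: u = (0.67 + 0.47)/(1 + 0.3149) = 1.14/1.3149 = 0.8670c
Difference: 1.14 - 0.8670 = 0.2730c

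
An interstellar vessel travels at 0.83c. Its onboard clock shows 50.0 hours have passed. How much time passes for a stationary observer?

Proper time Δt₀ = 50.0 hours
γ = 1/√(1 - 0.83²) = 1.79287
Δt = γΔt₀ = 1.79287 × 50.0 = 89.64 hours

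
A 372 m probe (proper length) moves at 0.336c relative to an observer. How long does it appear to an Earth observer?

Proper length L₀ = 372 m
γ = 1/√(1 - 0.336²) = 1.0617
L = L₀/γ = 372/1.0617 = 350.4 m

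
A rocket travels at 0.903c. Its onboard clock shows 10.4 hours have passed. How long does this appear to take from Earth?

Proper time Δt₀ = 10.4 hours
γ = 1/√(1 - 0.903²) = 2.328
Δt = γΔt₀ = 2.328 × 10.4 = 24.21 hours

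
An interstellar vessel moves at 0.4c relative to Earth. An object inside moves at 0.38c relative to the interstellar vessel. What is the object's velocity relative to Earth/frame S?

u = (u' + v)/(1 + u'v/c²)
Numerator: 0.38 + 0.4 = 0.78
Denominator: 1 + 0.152 = 1.152
u = 0.78/1.152 = 0.6771c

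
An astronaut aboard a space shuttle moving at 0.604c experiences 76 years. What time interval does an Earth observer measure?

Proper time Δt₀ = 76 years
γ = 1/√(1 - 0.604²) = 1.2547
Δt = γΔt₀ = 1.2547 × 76 = 95.36 years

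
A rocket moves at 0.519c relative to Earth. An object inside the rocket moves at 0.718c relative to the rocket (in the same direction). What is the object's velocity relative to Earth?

u = (u' + v)/(1 + u'v/c²)
Numerator: 0.718 + 0.519 = 1.237
Denominator: 1 + 0.372642 = 1.372642
u = 1.237/1.372642 = 0.9012c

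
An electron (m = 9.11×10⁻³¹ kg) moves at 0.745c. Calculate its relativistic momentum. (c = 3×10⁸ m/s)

γ = 1/√(1 - 0.745²) = 1.499
v = 0.745 × 3×10⁸ = 2.235×10⁸ m/s
p = γmv = 1.499 × 9.11×10⁻³¹ × 2.235×10⁸ = 3.052×10⁻²² kg·m/s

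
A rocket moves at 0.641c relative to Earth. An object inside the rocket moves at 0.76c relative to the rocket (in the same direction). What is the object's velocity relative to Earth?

u = (u' + v)/(1 + u'v/c²)
Numerator: 0.76 + 0.641 = 1.401
Denominator: 1 + 0.48716 = 1.48716
u = 1.401/1.48716 = 0.9421c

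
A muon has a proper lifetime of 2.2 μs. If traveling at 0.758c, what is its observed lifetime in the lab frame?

Proper lifetime τ₀ = 2.2 μs
γ = 1/√(1 - 0.758²) = 1.533
τ = γτ₀ = 1.533 × 2.2 μs = 3.373 μs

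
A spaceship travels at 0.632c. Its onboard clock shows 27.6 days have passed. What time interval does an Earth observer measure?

Proper time Δt₀ = 27.6 days
γ = 1/√(1 - 0.632²) = 1.29038
Δt = γΔt₀ = 1.29038 × 27.6 = 35.61 days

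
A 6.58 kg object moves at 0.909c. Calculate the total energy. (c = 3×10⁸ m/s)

γ = 1/√(1 - 0.909²) = 2.399
mc² = 6.58 × (3×10⁸)² = 5.922×10¹⁷ J
E = γmc² = 2.399 × 5.922×10¹⁷ = 1.421×10¹⁸ J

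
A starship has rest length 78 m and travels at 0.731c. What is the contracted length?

Proper length L₀ = 78 m
γ = 1/√(1 - 0.731²) = 1.46546
L = L₀/γ = 78/1.46546 = 53.23 m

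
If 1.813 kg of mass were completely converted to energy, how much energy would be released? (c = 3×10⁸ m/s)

Using E = mc²:
c² = (3×10⁸)² = 9×10¹⁶ m²/s²
E = 1.813 × 9×10¹⁶ = 1.632×10¹⁷ J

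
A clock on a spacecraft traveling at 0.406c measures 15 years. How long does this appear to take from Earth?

Proper time Δt₀ = 15 years
γ = 1/√(1 - 0.406²) = 1.094
Δt = γΔt₀ = 1.094 × 15 = 16.41 years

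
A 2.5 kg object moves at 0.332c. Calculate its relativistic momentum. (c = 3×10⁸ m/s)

γ = 1/√(1 - 0.332²) = 1.0601
v = 0.332 × 3×10⁸ = 9.960×10⁷ m/s
p = γmv = 1.0601 × 2.5 × 9.960×10⁷ = 2.640×10⁸ kg·m/s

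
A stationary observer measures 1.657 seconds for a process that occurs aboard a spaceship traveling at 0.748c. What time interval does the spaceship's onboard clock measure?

Dilated time Δt = 1.657 seconds
γ = 1/√(1 - 0.748²) = 1.507
Δt₀ = Δt/γ = 1.657/1.507 = 1.100 seconds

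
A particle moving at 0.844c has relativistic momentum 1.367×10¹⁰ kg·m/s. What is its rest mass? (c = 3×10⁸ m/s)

γ = 1/√(1 - 0.844²) = 1.864
v = 0.844 × 3×10⁸ = 2.532×10⁸ m/s
m = p/(γv) = 1.367×10¹⁰/(1.864 × 2.532×10⁸) = 28.96 kg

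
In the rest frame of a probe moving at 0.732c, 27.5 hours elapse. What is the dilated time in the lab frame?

Proper time Δt₀ = 27.5 hours
γ = 1/√(1 - 0.732²) = 1.4678
Δt = γΔt₀ = 1.4678 × 27.5 = 40.36 hours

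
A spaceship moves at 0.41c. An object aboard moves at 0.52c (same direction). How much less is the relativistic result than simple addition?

Classical: u' + v = 0.52 + 0.41 = 0.93c
Relativistic: u = (0.52 + 0.41)/(1 + 0.2132) = 0.93/1.2132 = 0.7666c
Difference: 0.93 - 0.7666 = 0.1634c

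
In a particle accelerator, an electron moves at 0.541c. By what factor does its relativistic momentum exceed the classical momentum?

p_rel = γmv, p_class = mv
Ratio = γ = 1/√(1 - 0.541²)
= 1/√(0.707319) = 1.189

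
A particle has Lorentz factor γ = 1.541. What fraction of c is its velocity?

From γ = 1/√(1 - v²/c²):
1/γ² = 1/1.541² = 0.42111
v²/c² = 1 - 0.42111 = 0.57889
v/c = √(0.57889) = 0.7608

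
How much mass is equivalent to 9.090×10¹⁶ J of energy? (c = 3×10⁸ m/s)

From E = mc², we get m = E/c²
c² = (3×10⁸)² = 9×10¹⁶ m²/s²
m = 9.090×10¹⁶ / 9×10¹⁶ = 1.010 kg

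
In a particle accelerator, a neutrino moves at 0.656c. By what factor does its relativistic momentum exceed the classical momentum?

p_rel = γmv, p_class = mv
Ratio = γ = 1/√(1 - 0.656²)
= 1/√(0.569664) = 1.325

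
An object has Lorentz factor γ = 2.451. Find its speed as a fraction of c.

From γ = 1/√(1 - v²/c²):
1/γ² = 1/2.451² = 0.1665
v²/c² = 1 - 0.1665 = 0.8335
v/c = √(0.8335) = 0.9130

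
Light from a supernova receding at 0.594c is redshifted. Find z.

β = 0.594
(1+β)/(1-β) = 1.594/0.406 = 3.926
√(3.926) = 1.9814
z = 1.9814 - 1 = 0.9814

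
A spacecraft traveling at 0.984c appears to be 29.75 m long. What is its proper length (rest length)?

Contracted length L = 29.75 m
γ = 1/√(1 - 0.984²) = 5.613
L₀ = γL = 5.613 × 29.75 = 167.0 m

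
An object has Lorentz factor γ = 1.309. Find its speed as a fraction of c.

From γ = 1/√(1 - v²/c²):
1/γ² = 1/1.309² = 0.5836
v²/c² = 1 - 0.5836 = 0.4164
v/c = √(0.4164) = 0.6453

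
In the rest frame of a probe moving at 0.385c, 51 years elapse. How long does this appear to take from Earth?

Proper time Δt₀ = 51 years
γ = 1/√(1 - 0.385²) = 1.0835
Δt = γΔt₀ = 1.0835 × 51 = 55.26 years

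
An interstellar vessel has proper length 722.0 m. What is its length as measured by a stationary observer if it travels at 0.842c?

Proper length L₀ = 722.0 m
γ = 1/√(1 - 0.842²) = 1.8536
L = L₀/γ = 722.0/1.8536 = 389.5 m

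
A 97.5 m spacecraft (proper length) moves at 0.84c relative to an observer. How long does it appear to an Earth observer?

Proper length L₀ = 97.5 m
γ = 1/√(1 - 0.84²) = 1.843
L = L₀/γ = 97.5/1.843 = 52.90 m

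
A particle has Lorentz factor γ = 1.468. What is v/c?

From γ = 1/√(1 - v²/c²):
1/γ² = 1/1.468² = 0.4640
v²/c² = 1 - 0.4640 = 0.5360
v/c = √(0.5360) = 0.7321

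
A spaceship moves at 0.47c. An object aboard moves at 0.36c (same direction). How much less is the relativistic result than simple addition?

Classical: u' + v = 0.36 + 0.47 = 0.83c
Relativistic: u = (0.36 + 0.47)/(1 + 0.1692) = 0.83/1.1692 = 0.7099c
Difference: 0.83 - 0.7099 = 0.1201c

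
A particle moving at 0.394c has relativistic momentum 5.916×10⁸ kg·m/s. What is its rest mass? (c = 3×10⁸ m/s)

γ = 1/√(1 - 0.394²) = 1.088
v = 0.394 × 3×10⁸ = 1.182×10⁸ m/s
m = p/(γv) = 5.916×10⁸/(1.088 × 1.182×10⁸) = 4.600 kg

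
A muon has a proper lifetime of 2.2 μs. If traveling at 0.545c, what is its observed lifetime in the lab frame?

Proper lifetime τ₀ = 2.2 μs
γ = 1/√(1 - 0.545²) = 1.1927
τ = γτ₀ = 1.1927 × 2.2 μs = 2.624 μs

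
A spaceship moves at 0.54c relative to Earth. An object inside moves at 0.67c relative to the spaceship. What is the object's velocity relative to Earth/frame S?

u = (u' + v)/(1 + u'v/c²)
Numerator: 0.67 + 0.54 = 1.21
Denominator: 1 + 0.3618 = 1.3618
u = 1.21/1.3618 = 0.8885c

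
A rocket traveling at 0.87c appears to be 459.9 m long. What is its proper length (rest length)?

Contracted length L = 459.9 m
γ = 1/√(1 - 0.87²) = 2.0282
L₀ = γL = 2.0282 × 459.9 = 932.8 m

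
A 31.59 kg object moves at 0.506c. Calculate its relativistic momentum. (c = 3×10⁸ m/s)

γ = 1/√(1 - 0.506²) = 1.1594
v = 0.506 × 3×10⁸ = 1.518×10⁸ m/s
p = γmv = 1.1594 × 31.59 × 1.518×10⁸ = 5.560×10⁹ kg·m/s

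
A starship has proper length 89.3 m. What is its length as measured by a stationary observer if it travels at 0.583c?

Proper length L₀ = 89.3 m
γ = 1/√(1 - 0.583²) = 1.2308
L = L₀/γ = 89.3/1.2308 = 72.55 m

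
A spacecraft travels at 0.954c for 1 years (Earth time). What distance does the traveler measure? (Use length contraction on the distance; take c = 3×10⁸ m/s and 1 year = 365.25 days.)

Earth distance: d = v × t = 0.954c × 1 yr = 9.032×10¹⁵ m
γ = 3.335
d' = d/γ = 9.032×10¹⁵/3.335 = 2.708×10¹⁵ m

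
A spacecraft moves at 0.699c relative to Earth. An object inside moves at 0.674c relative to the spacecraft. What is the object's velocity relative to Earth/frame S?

u = (u' + v)/(1 + u'v/c²)
Numerator: 0.674 + 0.699 = 1.373
Denominator: 1 + 0.471126 = 1.471126
u = 1.373/1.471126 = 0.9333c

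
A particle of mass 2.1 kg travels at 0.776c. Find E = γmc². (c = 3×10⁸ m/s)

γ = 1/√(1 - 0.776²) = 1.5855
mc² = 2.1 × (3×10⁸)² = 1.890×10¹⁷ J
E = γmc² = 1.5855 × 1.890×10¹⁷ = 2.997×10¹⁷ J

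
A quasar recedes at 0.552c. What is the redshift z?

β = 0.552
(1+β)/(1-β) = 1.552/0.448 = 3.4643
√(3.4643) = 1.8613
z = 1.8613 - 1 = 0.8613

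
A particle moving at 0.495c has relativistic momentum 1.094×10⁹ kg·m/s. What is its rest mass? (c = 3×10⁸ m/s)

γ = 1/√(1 - 0.495²) = 1.151
v = 0.495 × 3×10⁸ = 1.485×10⁸ m/s
m = p/(γv) = 1.094×10⁹/(1.151 × 1.485×10⁸) = 6.401 kg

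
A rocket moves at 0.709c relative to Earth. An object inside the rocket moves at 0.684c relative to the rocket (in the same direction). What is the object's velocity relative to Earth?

u = (u' + v)/(1 + u'v/c²)
Numerator: 0.684 + 0.709 = 1.393
Denominator: 1 + 0.484956 = 1.484956
u = 1.393/1.484956 = 0.9381c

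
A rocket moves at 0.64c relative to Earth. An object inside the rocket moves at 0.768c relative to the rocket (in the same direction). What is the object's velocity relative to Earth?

u = (u' + v)/(1 + u'v/c²)
Numerator: 0.768 + 0.64 = 1.408
Denominator: 1 + 0.49152 = 1.49152
u = 1.408/1.49152 = 0.9440c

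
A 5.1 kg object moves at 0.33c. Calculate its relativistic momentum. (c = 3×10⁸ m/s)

γ = 1/√(1 - 0.33²) = 1.05934
v = 0.33 × 3×10⁸ = 9.900×10⁷ m/s
p = γmv = 1.05934 × 5.1 × 9.900×10⁷ = 5.349×10⁸ kg·m/s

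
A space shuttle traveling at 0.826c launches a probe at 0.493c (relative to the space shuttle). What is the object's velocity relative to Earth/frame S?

u = (u' + v)/(1 + u'v/c²)
Numerator: 0.493 + 0.826 = 1.319
Denominator: 1 + 0.407218 = 1.407218
u = 1.319/1.407218 = 0.9373c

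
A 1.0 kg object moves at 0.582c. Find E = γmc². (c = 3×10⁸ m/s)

γ = 1/√(1 - 0.582²) = 1.230
mc² = 1.0 × (3×10⁸)² = 9.000×10¹⁶ J
E = γmc² = 1.230 × 9.000×10¹⁶ = 1.107×10¹⁷ J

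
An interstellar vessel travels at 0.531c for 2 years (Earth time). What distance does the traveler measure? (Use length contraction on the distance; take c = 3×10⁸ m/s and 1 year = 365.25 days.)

Earth distance: d = v × t = 0.531c × 2 yr = 1.0054×10¹⁶ m
γ = 1.1801
d' = d/γ = 1.0054×10¹⁶/1.1801 = 8.520×10¹⁵ m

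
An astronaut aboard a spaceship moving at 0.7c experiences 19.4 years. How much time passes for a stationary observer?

Proper time Δt₀ = 19.4 years
γ = 1/√(1 - 0.7²) = 1.4003
Δt = γΔt₀ = 1.4003 × 19.4 = 27.17 years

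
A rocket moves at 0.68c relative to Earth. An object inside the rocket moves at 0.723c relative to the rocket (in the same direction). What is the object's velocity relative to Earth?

u = (u' + v)/(1 + u'v/c²)
Numerator: 0.723 + 0.68 = 1.403
Denominator: 1 + 0.49164 = 1.49164
u = 1.403/1.49164 = 0.9406c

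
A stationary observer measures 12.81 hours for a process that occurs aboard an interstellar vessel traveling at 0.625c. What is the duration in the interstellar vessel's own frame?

Dilated time Δt = 12.81 hours
γ = 1/√(1 - 0.625²) = 1.281
Δt₀ = Δt/γ = 12.81/1.281 = 10.00 hours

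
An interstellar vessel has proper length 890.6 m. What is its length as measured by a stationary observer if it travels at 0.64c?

Proper length L₀ = 890.6 m
γ = 1/√(1 - 0.64²) = 1.3014
L = L₀/γ = 890.6/1.3014 = 684.3 m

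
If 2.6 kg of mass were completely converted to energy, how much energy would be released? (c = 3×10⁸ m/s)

Using E = mc²:
c² = (3×10⁸)² = 9×10¹⁶ m²/s²
E = 2.6 × 9×10¹⁶ = 2.340×10¹⁷ J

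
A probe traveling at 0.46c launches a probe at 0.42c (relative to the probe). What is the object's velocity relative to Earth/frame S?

u = (u' + v)/(1 + u'v/c²)
Numerator: 0.42 + 0.46 = 0.88
Denominator: 1 + 0.1932 = 1.1932
u = 0.88/1.1932 = 0.7375c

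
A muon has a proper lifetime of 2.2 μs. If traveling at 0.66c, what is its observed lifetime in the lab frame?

Proper lifetime τ₀ = 2.2 μs
γ = 1/√(1 - 0.66²) = 1.331
τ = γτ₀ = 1.331 × 2.2 μs = 2.928 μs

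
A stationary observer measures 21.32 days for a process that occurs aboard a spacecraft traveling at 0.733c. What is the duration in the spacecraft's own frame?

Dilated time Δt = 21.32 days
γ = 1/√(1 - 0.733²) = 1.470
Δt₀ = Δt/γ = 21.32/1.470 = 14.50 days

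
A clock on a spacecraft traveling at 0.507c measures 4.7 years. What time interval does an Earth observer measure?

Proper time Δt₀ = 4.7 years
γ = 1/√(1 - 0.507²) = 1.1602
Δt = γΔt₀ = 1.1602 × 4.7 = 5.453 years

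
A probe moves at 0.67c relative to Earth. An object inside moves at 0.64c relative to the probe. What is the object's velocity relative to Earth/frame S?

u = (u' + v)/(1 + u'v/c²)
Numerator: 0.64 + 0.67 = 1.31
Denominator: 1 + 0.4288 = 1.4288
u = 1.31/1.4288 = 0.9169c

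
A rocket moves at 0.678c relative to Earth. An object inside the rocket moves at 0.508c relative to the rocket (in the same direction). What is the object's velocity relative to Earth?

u = (u' + v)/(1 + u'v/c²)
Numerator: 0.508 + 0.678 = 1.186
Denominator: 1 + 0.344424 = 1.344424
u = 1.186/1.344424 = 0.8822c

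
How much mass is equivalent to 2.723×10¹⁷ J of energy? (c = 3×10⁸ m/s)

From E = mc², we get m = E/c²
c² = (3×10⁸)² = 9×10¹⁶ m²/s²
m = 2.723×10¹⁷ / 9×10¹⁶ = 3.026 kg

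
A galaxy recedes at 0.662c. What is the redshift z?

β = 0.662
(1+β)/(1-β) = 1.662/0.338 = 4.917
√(4.917) = 2.217
z = 2.217 - 1 = 1.217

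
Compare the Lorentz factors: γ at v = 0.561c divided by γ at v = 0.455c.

γ₁ = 1/√(1 - 0.561²) = 1.208
γ₂ = 1/√(1 - 0.455²) = 1.123
γ₁/γ₂ = 1.208/1.123 = 1.076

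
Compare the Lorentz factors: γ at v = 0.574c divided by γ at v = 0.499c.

γ₁ = 1/√(1 - 0.574²) = 1.221
γ₂ = 1/√(1 - 0.499²) = 1.154
γ₁/γ₂ = 1.221/1.154 = 1.058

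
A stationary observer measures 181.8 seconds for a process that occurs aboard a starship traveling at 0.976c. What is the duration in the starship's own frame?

Dilated time Δt = 181.8 seconds
γ = 1/√(1 - 0.976²) = 4.592
Δt₀ = Δt/γ = 181.8/4.592 = 39.59 seconds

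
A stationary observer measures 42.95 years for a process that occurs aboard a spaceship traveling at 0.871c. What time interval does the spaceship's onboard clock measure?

Dilated time Δt = 42.95 years
γ = 1/√(1 - 0.871²) = 2.0355
Δt₀ = Δt/γ = 42.95/2.0355 = 21.10 years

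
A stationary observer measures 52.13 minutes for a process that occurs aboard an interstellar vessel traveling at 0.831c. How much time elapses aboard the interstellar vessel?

Dilated time Δt = 52.13 minutes
γ = 1/√(1 - 0.831²) = 1.7977
Δt₀ = Δt/γ = 52.13/1.7977 = 29.00 minutes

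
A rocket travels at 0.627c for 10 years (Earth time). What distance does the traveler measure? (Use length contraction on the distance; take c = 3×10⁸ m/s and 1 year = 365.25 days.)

Earth distance: d = v × t = 0.627c × 10 yr = 5.9360×10¹⁶ m
γ = 1.2837
d' = d/γ = 5.9360×10¹⁶/1.2837 = 4.624×10¹⁶ m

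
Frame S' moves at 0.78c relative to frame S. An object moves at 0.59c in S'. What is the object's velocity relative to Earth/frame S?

u = (u' + v)/(1 + u'v/c²)
Numerator: 0.59 + 0.78 = 1.37
Denominator: 1 + 0.4602 = 1.4602
u = 1.37/1.4602 = 0.9382c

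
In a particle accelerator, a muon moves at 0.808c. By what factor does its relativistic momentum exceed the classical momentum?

p_rel = γmv, p_class = mv
Ratio = γ = 1/√(1 - 0.808²)
= 1/√(0.347136) = 1.697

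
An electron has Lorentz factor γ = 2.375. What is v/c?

From γ = 1/√(1 - v²/c²):
1/γ² = 1/2.375² = 0.1773
v²/c² = 1 - 0.1773 = 0.8227
v/c = √(0.8227) = 0.9070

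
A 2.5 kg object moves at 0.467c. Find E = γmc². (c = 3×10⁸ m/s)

γ = 1/√(1 - 0.467²) = 1.131
mc² = 2.5 × (3×10⁸)² = 2.250×10¹⁷ J
E = γmc² = 1.131 × 2.250×10¹⁷ = 2.545×10¹⁷ J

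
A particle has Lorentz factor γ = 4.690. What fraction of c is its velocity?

From γ = 1/√(1 - v²/c²):
1/γ² = 1/4.690² = 0.04546
v²/c² = 1 - 0.04546 = 0.9545
v/c = √(0.9545) = 0.9770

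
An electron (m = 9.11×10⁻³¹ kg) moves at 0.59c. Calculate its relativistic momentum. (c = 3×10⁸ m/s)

γ = 1/√(1 - 0.59²) = 1.2385
v = 0.59 × 3×10⁸ = 1.770×10⁸ m/s
p = γmv = 1.2385 × 9.11×10⁻³¹ × 1.770×10⁸ = 1.997×10⁻²² kg·m/s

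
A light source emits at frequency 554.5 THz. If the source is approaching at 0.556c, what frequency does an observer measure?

β = v/c = 0.556
(1+β)/(1-β) = 1.556/0.444 = 3.505
Doppler factor = √(3.505) = 1.872
f_obs = 554.5 × 1.872 = 1038 THz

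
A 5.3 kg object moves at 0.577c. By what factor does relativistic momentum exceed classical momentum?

p_rel = γmv, p_class = mv
Ratio = γ = 1/√(1 - 0.577²) = 1.224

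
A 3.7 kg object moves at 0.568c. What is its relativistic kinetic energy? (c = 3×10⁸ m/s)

γ = 1/√(1 - 0.568²) = 1.215
γ - 1 = 0.2150
KE = (γ-1)mc² = 0.2150 × 3.7 × (3×10⁸)² = 7.160×10¹⁶ J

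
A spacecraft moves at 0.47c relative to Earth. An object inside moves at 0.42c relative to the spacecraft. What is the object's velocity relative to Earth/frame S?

u = (u' + v)/(1 + u'v/c²)
Numerator: 0.42 + 0.47 = 0.89
Denominator: 1 + 0.1974 = 1.1974
u = 0.89/1.1974 = 0.7433c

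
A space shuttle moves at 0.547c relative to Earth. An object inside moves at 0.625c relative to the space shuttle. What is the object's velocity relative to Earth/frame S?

u = (u' + v)/(1 + u'v/c²)
Numerator: 0.625 + 0.547 = 1.172
Denominator: 1 + 0.341875 = 1.341875
u = 1.172/1.341875 = 0.8734c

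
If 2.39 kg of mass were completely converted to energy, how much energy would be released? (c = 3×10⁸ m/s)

Using E = mc²:
c² = (3×10⁸)² = 9×10¹⁶ m²/s²
E = 2.39 × 9×10¹⁶ = 2.151×10¹⁷ J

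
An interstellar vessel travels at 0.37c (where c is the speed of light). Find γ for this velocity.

v/c = 0.37, so (v/c)² = 0.1369
1 - (v/c)² = 0.8631
γ = 1/√(0.8631) = 1.076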